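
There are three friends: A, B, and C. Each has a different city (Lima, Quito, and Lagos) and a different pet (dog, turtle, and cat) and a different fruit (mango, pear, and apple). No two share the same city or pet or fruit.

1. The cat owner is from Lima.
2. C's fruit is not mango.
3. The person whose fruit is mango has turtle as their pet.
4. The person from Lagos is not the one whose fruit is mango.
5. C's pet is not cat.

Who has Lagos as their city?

With clues 1–5, A and B are impossible for the one with city Lagos.
That leaves C.

C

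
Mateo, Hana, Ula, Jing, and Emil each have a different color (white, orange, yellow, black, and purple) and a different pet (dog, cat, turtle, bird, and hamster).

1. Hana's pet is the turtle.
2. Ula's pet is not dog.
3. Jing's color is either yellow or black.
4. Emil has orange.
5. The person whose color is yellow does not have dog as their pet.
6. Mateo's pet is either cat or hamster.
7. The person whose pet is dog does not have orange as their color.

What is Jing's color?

With clues 1–3, orange, purple, and white are impossible for Jing's color.
With clues 1–7, yellow is impossible for Jing's color.
That leaves black.

black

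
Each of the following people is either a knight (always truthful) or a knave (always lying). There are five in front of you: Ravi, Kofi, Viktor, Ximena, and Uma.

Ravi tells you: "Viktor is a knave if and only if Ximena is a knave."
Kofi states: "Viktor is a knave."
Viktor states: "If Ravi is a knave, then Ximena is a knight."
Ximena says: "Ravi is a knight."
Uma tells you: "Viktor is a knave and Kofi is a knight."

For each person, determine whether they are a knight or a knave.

Consider Ravi. Suppose Ravi is a knave.
Then no assignment of the remaining roles makes every statement match its speaker's type — contradiction.
So Ravi is a knight.
With that fixed, Viktor's statement is true, so Viktor is a knight.
With that fixed, Ximena's statement is true, so Ximena is a knight.
With that fixed, Uma's statement is false, so Uma is a knave.
With that fixed, Kofi's statement is false, so Kofi is a knave.

Ravi: knight, Kofi: knave, Viktor: knight, Ximena: knight, Uma: knave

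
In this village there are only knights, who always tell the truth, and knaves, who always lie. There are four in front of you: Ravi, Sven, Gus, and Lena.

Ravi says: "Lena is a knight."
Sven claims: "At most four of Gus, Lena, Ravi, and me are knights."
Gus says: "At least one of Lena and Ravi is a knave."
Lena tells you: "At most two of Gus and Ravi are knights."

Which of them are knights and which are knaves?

Ravi: knight, Sven: knight, Gus: knave, Lena: knight

Regardless of anyone's role, Sven's statement is true, so Sven is a knight.
With that fixed, Lena's statement is true, so Lena is a knight.
With that fixed, Ravi's statement is true, so Ravi is a knight.
With that fixed, Gus's statement is false, so Gus is a knave.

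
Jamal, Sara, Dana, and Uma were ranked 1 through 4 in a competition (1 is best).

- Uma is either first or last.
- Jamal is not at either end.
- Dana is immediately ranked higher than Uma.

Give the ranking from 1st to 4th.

From clue 1: Uma is in {1,4}.
From clues 1–2: Jamal is in {2,3}.
From clues 1–3: Sara → rank 1, Jamal → rank 2, Dana → rank 3, Uma → rank 4.

Sara, Jamal, Dana, Uma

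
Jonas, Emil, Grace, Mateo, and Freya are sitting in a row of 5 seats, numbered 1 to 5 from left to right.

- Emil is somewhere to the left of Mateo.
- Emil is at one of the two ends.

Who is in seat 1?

With clue 1, Mateo is ruled out for seat 1.
With clues 1–2, Freya, Grace, and Jonas are ruled out for seat 1.
So seat 1 is Emil.

Emil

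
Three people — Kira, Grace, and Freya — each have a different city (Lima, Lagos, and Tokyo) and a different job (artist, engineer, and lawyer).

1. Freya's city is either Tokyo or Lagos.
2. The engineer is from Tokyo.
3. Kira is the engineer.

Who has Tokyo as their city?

With clues 1–3, Freya and Grace are impossible for the one with city Tokyo.
That leaves Kira.

Kira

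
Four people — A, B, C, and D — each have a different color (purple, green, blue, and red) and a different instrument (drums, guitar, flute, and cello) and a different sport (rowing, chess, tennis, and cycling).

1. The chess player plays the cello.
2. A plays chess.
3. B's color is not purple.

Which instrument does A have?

With clues 1–2, drums, flute, and guitar are impossible for A's instrument.
That leaves cello.

cello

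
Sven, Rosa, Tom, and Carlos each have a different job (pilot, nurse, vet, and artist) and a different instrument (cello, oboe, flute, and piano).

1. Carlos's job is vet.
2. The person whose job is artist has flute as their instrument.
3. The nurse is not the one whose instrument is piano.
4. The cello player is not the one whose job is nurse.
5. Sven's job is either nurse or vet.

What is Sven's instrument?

oboe

With clues 1–5, cello, flute, and piano are impossible for Sven's instrument.
That leaves oboe.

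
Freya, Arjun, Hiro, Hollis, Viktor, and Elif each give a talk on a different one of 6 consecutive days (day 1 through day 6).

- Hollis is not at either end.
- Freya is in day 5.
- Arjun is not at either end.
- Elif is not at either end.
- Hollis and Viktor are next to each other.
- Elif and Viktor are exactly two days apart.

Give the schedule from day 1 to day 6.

Viktor, Hollis, Elif, Arjun, Freya, Hiro

From clue 1: Hollis is in {2,3,4,5}.
From clues 1–2: Freya → day 5.
From clues 1–3: Arjun is in {2,3,4}.
From clues 1–4: Hiro is in {1,6}.
From clues 1–5: Viktor → day 1, Hollis → day 2, Hiro → day 6.
From clues 1–6: Elif → day 3, Arjun → day 4.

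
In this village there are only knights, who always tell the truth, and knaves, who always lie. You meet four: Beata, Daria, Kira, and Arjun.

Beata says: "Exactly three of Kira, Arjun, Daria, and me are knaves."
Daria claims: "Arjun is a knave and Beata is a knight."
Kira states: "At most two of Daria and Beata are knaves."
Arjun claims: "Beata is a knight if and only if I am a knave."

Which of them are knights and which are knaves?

Beata: knave, Daria: knave, Kira: knight, Arjun: knight

Regardless of anyone's role, Kira's statement is true, so Kira is a knight.
Consider Beata. Suppose Beata is a knight.
Then Beata's own statement would have to be true, but it can't be — contradiction.
So Beata is a knave.
With that fixed, Daria's statement is false, so Daria is a knave.
Consider Arjun. Suppose Arjun is a knave.
Then Beata's statement comes out true, contradicting Beata being a knave.
So Arjun is a knight.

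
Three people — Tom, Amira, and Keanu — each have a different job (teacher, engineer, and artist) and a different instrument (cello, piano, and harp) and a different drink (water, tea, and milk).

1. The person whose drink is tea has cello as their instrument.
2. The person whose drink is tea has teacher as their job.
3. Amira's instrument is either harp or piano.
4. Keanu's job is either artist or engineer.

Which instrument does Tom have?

cello

With clues 1–4, harp and piano are impossible for Tom's instrument.
That leaves cello.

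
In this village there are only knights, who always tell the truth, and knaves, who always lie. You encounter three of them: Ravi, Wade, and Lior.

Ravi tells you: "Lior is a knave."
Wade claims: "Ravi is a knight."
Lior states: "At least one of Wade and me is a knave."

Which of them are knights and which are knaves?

Consider Ravi. Suppose Ravi is a knight.
Then no assignment of the remaining roles makes every statement match its speaker's type — contradiction.
So Ravi is a knave.
With that fixed, Wade's statement is false, so Wade is a knave.
With that fixed, Lior's statement is true, so Lior is a knight.

Ravi: knave, Wade: knave, Lior: knight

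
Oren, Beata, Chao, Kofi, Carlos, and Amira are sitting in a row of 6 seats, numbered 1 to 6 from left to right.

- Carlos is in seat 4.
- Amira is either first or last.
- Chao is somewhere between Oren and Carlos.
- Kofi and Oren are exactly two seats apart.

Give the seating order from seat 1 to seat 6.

From clue 1: Carlos → seat 4.
From clues 1–2: Amira is in {1,6}.
From clues 1–4: Oren → seat 1, Chao → seat 2, Kofi → seat 3, Beata → seat 5, Amira → seat 6.

Oren, Chao, Kofi, Carlos, Beata, Amira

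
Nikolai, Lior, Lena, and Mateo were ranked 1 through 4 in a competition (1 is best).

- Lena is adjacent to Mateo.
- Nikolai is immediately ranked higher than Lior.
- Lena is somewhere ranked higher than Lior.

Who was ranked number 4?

Lior

With clues 1–2, Nikolai is ruled out for rank 4.
With clues 1–3, Lena and Mateo are ruled out for rank 4.
So rank 4 is Lior.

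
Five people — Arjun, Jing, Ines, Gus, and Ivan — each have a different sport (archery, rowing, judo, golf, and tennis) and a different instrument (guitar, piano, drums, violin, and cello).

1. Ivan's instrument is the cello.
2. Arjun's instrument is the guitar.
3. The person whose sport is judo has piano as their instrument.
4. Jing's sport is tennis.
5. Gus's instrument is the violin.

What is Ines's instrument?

Clue 1 rules out cello for Ines's instrument.
With clues 1–2, guitar is impossible for Ines's instrument.
With clues 1–5, drums and violin are impossible for Ines's instrument.
That leaves piano.

piano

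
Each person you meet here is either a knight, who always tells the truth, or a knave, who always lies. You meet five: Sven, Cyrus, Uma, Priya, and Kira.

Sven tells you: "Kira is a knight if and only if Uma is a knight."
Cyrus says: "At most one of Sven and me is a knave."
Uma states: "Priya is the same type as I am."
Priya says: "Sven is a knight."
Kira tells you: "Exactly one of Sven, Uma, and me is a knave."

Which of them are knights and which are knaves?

Sven: knight, Cyrus: knight, Uma: knave, Priya: knight, Kira: knave

Consider Sven. Suppose Sven is a knave.
Then no assignment of the remaining roles makes every statement match its speaker's type — contradiction.
So Sven is a knight.
With that fixed, Cyrus's statement is true, so Cyrus is a knight.
With that fixed, Priya's statement is true, so Priya is a knight.
Consider Uma. Suppose Uma is a knight.
Then whichever role Kira has, Kira's statement has the wrong truth value — contradiction.
So Uma is a knave.
Consider Kira. Suppose Kira is a knight.
Then Sven's statement comes out false, contradicting Sven being a knight.
So Kira is a knave.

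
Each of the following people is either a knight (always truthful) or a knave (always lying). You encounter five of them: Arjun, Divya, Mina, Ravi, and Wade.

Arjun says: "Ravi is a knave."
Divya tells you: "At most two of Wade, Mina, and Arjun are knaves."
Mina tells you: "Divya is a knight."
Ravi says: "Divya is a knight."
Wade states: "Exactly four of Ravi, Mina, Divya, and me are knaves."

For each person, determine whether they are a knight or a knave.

Consider Arjun. Suppose Arjun is a knight.
Then no assignment of the remaining roles makes every statement match its speaker's type — contradiction.
So Arjun is a knave.
Consider Divya. Suppose Divya is a knave.
Then no assignment of the remaining roles makes every statement match its speaker's type — contradiction.
So Divya is a knight.
With that fixed, Mina's statement is true, so Mina is a knight.
With that fixed, Ravi's statement is true, so Ravi is a knight.
With that fixed, Wade's statement is false, so Wade is a knave.

Arjun: knave, Divya: knight, Mina: knight, Ravi: knight, Wade: knave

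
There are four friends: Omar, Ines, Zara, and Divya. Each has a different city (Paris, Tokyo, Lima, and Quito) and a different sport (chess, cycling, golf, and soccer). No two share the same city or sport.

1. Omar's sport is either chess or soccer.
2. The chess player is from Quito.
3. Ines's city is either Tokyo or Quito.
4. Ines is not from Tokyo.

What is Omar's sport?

soccer

Clue 1 rules out cycling and golf for Omar's sport.
With clues 1–4, chess is impossible for Omar's sport.
That leaves soccer.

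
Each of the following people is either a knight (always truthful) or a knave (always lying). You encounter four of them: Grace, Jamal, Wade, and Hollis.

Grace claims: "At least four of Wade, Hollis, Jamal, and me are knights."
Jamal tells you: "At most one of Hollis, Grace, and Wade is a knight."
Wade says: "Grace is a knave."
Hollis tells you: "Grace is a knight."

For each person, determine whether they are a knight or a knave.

Grace: knave, Jamal: knight, Wade: knight, Hollis: knave

Consider Grace. Suppose Grace is a knight.
Then no assignment of the remaining roles makes every statement match its speaker's type — contradiction.
So Grace is a knave.
With that fixed, Wade's statement is true, so Wade is a knight.
With that fixed, Hollis's statement is false, so Hollis is a knave.
With that fixed, Jamal's statement is true, so Jamal is a knight.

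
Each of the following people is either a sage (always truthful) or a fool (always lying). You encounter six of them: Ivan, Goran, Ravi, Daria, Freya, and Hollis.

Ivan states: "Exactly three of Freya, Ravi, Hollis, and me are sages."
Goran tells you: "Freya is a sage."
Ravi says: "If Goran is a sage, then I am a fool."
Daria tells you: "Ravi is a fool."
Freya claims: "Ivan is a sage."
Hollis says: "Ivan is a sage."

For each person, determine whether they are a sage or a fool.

Ivan: fool, Goran: fool, Ravi: sage, Daria: fool, Freya: fool, Hollis: fool

Consider Ivan. Suppose Ivan is a sage.
Then no assignment of the remaining roles makes every statement match its speaker's type — contradiction.
So Ivan is a fool.
With that fixed, Freya's statement is false, so Freya is a fool.
With that fixed, Hollis's statement is false, so Hollis is a fool.
With that fixed, Goran's statement is false, so Goran is a fool.
With that fixed, Ravi's statement is true, so Ravi is a sage.
With that fixed, Daria's statement is false, so Daria is a fool.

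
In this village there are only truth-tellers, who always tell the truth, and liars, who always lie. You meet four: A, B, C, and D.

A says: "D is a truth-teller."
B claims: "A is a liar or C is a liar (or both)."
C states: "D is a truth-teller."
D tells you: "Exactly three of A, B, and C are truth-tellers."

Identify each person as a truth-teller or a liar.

Consider A. Suppose A is a truth-teller.
Then no assignment of the remaining roles makes every statement match its speaker's type — contradiction.
So A is a liar.
With that fixed, B's statement is true, so B is a truth-teller.
With that fixed, D's statement is false, so D is a liar.
With that fixed, C's statement is false, so C is a liar.

A: liar, B: truth-teller, C: liar, D: liar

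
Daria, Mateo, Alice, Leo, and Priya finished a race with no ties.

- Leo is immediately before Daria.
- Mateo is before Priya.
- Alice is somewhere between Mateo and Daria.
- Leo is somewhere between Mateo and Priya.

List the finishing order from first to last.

Mateo, Alice, Leo, Daria, Priya

From clue 1: Daria is in {2,3,4,5}.
From clues 1–3: Mateo is in {1,4}.
From clues 1–4: Mateo → place 1, Alice → place 2, Leo → place 3, Daria → place 4, Priya → place 5.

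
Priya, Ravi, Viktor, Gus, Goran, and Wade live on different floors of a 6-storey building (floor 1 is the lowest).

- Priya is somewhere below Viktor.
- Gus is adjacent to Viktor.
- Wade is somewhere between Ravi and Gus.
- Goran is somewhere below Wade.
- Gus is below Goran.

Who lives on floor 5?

With clues 1–2, Priya is ruled out for floor 5.
With clues 1–4, Goran and Ravi are ruled out for floor 5.
With clues 1–5, Gus and Viktor are ruled out for floor 5.
So floor 5 is Wade.

Wade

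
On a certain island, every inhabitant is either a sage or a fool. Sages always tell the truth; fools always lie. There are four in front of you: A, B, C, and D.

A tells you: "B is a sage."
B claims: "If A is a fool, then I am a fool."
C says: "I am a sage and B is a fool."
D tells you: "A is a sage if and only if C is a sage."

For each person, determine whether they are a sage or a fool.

A: sage, B: sage, C: fool, D: fool

Consider A. Suppose A is a fool.
Then whichever role B has, B's statement has the wrong truth value — contradiction.
So A is a sage.
With that fixed, B's statement is true, so B is a sage.
With that fixed, C's statement is false, so C is a fool.
With that fixed, D's statement is false, so D is a fool.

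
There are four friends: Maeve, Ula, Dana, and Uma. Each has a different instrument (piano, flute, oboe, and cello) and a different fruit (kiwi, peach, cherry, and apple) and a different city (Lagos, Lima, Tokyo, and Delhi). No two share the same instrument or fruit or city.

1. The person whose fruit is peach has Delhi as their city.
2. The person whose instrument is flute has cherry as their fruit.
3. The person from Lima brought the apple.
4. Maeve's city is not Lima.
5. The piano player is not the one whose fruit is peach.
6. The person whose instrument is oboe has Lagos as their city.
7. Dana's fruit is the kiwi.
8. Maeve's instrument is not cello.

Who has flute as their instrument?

With clues 1–7, Dana is impossible for the one with instrument flute.
With clues 1–8, Ula and Uma are impossible for the one with instrument flute.
That leaves Maeve.

Maeve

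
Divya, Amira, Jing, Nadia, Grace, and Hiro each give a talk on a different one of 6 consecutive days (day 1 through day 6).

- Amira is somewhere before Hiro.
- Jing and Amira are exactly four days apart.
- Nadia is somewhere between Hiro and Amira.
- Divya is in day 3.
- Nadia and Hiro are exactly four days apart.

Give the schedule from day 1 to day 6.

Amira, Nadia, Divya, Grace, Jing, Hiro

From clue 1: Amira is in {1,2,3,4,5}.
From clues 1–2: Amira is in {1,2,5}.
From clues 1–3: Amira is in {1,2}.
From clues 1–4: Divya → day 3.
From clues 1–5: Amira → day 1, Nadia → day 2, Grace → day 4, Jing → day 5, Hiro → day 6.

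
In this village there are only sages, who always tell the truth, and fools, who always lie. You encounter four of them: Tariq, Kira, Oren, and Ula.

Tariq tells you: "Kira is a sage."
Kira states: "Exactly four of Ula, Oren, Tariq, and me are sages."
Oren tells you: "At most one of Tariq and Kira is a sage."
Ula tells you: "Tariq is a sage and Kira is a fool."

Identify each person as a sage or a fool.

Tariq: fool, Kira: fool, Oren: sage, Ula: fool

Consider Tariq. Suppose Tariq is a sage.
Then no assignment of the remaining roles makes every statement match its speaker's type — contradiction.
So Tariq is a fool.
With that fixed, Kira's statement is false, so Kira is a fool.
With that fixed, Oren's statement is true, so Oren is a sage.
With that fixed, Ula's statement is false, so Ula is a fool.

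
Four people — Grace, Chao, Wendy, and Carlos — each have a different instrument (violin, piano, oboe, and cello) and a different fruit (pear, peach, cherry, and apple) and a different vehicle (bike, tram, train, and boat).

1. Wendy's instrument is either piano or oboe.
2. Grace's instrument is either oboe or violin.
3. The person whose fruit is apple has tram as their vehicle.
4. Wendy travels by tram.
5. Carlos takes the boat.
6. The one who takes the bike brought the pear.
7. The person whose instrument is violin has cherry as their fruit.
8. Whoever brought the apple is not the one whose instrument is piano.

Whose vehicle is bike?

With clues 1–4, Wendy is impossible for the one with vehicle bike.
With clues 1–5, Carlos is impossible for the one with vehicle bike.
With clues 1–8, Grace is impossible for the one with vehicle bike.
That leaves Chao.

Chao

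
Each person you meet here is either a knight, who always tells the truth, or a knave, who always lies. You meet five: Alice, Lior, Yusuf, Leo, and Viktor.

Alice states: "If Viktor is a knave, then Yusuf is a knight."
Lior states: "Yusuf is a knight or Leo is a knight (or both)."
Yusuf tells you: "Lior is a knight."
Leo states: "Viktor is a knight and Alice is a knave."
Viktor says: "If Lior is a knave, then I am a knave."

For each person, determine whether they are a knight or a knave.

Consider Alice. Suppose Alice is a knave.
Then no assignment of the remaining roles makes every statement match its speaker's type — contradiction.
So Alice is a knight.
With that fixed, Leo's statement is false, so Leo is a knave.
Consider Lior. Suppose Lior is a knave.
Then whichever role Viktor has, Viktor's statement has the wrong truth value — contradiction.
So Lior is a knight.
With that fixed, Yusuf's statement is true, so Yusuf is a knight.
With that fixed, Viktor's statement is true, so Viktor is a knight.

Alice: knight, Lior: knight, Yusuf: knight, Leo: knave, Viktor: knight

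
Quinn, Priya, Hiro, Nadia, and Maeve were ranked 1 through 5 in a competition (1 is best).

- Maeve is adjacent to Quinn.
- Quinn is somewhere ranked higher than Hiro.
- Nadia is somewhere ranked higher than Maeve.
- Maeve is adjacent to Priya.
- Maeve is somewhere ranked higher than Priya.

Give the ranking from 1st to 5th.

From clues 1–2: Hiro is in {3,4,5}.
From clues 1–3: Hiro is in {4,5}.
From clues 1–4: Nadia → rank 1, Maeve → rank 3, Hiro → rank 5.
From clues 1–5: Quinn → rank 2, Priya → rank 4.

Nadia, Quinn, Maeve, Priya, Hiro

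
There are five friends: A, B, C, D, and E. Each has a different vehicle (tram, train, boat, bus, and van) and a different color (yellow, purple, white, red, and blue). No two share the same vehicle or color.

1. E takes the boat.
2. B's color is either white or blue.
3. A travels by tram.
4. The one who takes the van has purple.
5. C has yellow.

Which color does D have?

With clues 1–5, blue, red, white, and yellow are impossible for D's color.
That leaves purple.

purple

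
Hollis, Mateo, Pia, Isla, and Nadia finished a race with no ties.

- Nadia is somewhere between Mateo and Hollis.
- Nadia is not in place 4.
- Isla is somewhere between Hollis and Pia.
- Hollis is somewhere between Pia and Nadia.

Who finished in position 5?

Pia

With clue 1, Nadia is ruled out for place 5.
With clues 1–3, Isla is ruled out for place 5.
With clues 1–4, Hollis and Mateo are ruled out for place 5.
So place 5 is Pia.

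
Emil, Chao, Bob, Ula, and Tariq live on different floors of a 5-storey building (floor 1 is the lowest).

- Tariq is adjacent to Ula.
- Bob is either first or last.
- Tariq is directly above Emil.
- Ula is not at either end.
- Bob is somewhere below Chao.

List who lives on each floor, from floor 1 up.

Bob, Emil, Tariq, Ula, Chao

From clues 1–2: Bob is in {1,5}.
From clues 1–4: Emil is in {1,2}.
From clues 1–5: Bob → floor 1, Emil → floor 2, Tariq → floor 3, Ula → floor 4, Chao → floor 5.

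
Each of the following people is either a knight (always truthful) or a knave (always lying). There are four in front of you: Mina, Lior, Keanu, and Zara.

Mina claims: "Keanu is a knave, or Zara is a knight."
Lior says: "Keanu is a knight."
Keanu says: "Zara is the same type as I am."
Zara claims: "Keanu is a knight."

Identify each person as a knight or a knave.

Consider Mina. Suppose Mina is a knave.
Then no assignment of the remaining roles makes every statement match its speaker's type — contradiction.
So Mina is a knight.
Consider Lior. Suppose Lior is a knave.
Then no assignment of the remaining roles makes every statement match its speaker's type — contradiction.
So Lior is a knight.
Consider Keanu. Suppose Keanu is a knave.
Then Lior's statement comes out false, contradicting Lior being a knight.
So Keanu is a knight.
With that fixed, Zara's statement is true, so Zara is a knight.

Mina: knight, Lior: knight, Keanu: knight, Zara: knight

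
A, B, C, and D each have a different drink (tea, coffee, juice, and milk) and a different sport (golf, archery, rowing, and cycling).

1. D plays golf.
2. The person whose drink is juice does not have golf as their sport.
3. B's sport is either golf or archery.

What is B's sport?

archery

Clue 1 rules out golf for B's sport.
With clues 1–3, cycling and rowing are impossible for B's sport.
That leaves archery.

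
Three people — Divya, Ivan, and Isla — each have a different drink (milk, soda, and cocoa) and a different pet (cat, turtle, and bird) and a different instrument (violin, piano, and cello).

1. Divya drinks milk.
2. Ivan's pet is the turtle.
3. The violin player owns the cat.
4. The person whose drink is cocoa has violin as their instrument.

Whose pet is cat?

Isla

With clues 1–2, Ivan is impossible for the one with pet cat.
With clues 1–4, Divya is impossible for the one with pet cat.
That leaves Isla.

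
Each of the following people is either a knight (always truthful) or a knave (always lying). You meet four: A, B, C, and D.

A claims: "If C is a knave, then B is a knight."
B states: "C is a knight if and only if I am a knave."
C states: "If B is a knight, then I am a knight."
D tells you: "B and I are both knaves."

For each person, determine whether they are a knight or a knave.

Consider A. Suppose A is a knave.
Then no assignment of the remaining roles makes every statement match its speaker's type — contradiction.
So A is a knight.
Consider B. Suppose B is a knave.
Then whichever role D has, D's statement has the wrong truth value — contradiction.
So B is a knight.
With that fixed, D's statement is false, so D is a knave.
Consider C. Suppose C is a knight.
Then B's statement comes out false, contradicting B being a knight.
So C is a knave.

A: knight, B: knight, C: knave, D: knave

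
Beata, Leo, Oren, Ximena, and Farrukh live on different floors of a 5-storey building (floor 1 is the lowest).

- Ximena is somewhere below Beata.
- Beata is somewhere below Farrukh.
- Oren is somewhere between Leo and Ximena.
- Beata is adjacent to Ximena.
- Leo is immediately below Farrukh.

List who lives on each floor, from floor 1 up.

From clue 1: Beata is in {2,3,4,5}.
From clues 1–2: Beata is in {2,3,4}.
From clues 1–3: Ximena is in {1,3}.
From clues 1–4: Beata is in {2,4}.
From clues 1–5: Ximena → floor 1, Beata → floor 2, Oren → floor 3, Leo → floor 4, Farrukh → floor 5.

Ximena, Beata, Oren, Leo, Farrukh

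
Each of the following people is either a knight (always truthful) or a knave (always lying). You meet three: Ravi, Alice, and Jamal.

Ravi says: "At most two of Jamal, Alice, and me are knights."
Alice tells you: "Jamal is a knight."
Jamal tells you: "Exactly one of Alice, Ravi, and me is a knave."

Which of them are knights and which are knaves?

Ravi: knight, Alice: knave, Jamal: knave

Consider Ravi. Suppose Ravi is a knave.
Then Ravi's own statement would have to be false, but it can't be — contradiction.
So Ravi is a knight.
Consider Alice. Suppose Alice is a knight.
Then whichever role Jamal has, Jamal's statement has the wrong truth value — contradiction.
So Alice is a knave.
Consider Jamal. Suppose Jamal is a knight.
Then Alice's statement comes out true, contradicting Alice being a knave.
So Jamal is a knave.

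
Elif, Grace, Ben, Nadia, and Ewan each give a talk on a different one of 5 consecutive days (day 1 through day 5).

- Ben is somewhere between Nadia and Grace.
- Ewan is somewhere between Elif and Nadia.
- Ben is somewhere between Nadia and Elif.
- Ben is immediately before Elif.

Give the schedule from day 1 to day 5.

From clue 1: Ben is in {2,3,4}.
From clues 1–3: Nadia is in {1,5}.
From clues 1–4: Nadia → day 1, Ewan → day 2, Ben → day 3, Elif → day 4, Grace → day 5.

Nadia, Ewan, Ben, Elif, Grace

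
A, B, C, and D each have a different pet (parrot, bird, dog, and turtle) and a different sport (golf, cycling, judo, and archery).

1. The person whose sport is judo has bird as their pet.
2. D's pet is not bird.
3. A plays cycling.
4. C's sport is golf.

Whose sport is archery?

With clues 1–3, A is impossible for the one with sport archery.
With clues 1–4, B and C are impossible for the one with sport archery.
That leaves D.

D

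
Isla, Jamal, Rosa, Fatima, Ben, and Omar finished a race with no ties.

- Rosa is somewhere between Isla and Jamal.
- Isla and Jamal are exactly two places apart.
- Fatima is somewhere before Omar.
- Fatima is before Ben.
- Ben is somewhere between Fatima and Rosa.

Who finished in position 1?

With clue 1, Rosa is ruled out for place 1.
With clues 1–3, Omar is ruled out for place 1.
With clues 1–4, Ben is ruled out for place 1.
With clues 1–5, Isla and Jamal are ruled out for place 1.
So place 1 is Fatima.

Fatima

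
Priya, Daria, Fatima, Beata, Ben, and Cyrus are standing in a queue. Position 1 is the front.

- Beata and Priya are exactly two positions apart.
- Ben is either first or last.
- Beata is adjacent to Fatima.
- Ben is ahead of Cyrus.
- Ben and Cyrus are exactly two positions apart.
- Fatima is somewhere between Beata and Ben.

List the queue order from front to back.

From clues 1–2: Ben is in {1,6}.
From clues 1–4: Ben → position 1.
From clues 1–5: Cyrus → position 3, Fatima → position 5.
From clues 1–6: Daria → position 2, Priya → position 4, Beata → position 6.

Ben, Daria, Cyrus, Priya, Fatima, Beata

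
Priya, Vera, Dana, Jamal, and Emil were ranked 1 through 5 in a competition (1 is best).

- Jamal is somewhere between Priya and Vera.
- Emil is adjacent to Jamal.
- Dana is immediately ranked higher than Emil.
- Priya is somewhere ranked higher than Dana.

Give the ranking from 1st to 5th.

From clue 1: Jamal is in {2,3,4}.
From clues 1–3: Dana → rank 2, Emil → rank 3, Jamal → rank 4.
From clues 1–4: Priya → rank 1, Vera → rank 5.

Priya, Dana, Emil, Jamal, Vera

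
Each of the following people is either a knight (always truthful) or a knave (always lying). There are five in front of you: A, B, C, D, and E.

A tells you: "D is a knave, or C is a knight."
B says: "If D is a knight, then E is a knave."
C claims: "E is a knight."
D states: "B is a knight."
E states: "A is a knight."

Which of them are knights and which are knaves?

Consider A. Suppose A is a knight.
Then no assignment of the remaining roles makes every statement match its speaker's type — contradiction.
So A is a knave.
With that fixed, E's statement is false, so E is a knave.
With that fixed, B's statement is true, so B is a knight.
With that fixed, C's statement is false, so C is a knave.
With that fixed, D's statement is true, so D is a knight.

A: knave, B: knight, C: knave, D: knight, E: knave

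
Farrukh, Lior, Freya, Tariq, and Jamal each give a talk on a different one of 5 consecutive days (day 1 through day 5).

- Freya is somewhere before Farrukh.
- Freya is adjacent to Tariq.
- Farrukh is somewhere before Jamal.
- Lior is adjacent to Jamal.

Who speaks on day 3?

With clues 1–3, Jamal is ruled out for day 3.
With clues 1–4, Freya, Lior, and Tariq are ruled out for day 3.
So day 3 is Farrukh.

Farrukh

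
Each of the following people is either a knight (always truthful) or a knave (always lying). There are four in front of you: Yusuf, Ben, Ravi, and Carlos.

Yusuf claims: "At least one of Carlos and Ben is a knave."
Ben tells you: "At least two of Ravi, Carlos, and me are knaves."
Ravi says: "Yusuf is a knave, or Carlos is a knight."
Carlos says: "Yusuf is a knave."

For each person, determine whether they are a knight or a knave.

Consider Yusuf. Suppose Yusuf is a knave.
Then no assignment of the remaining roles makes every statement match its speaker's type — contradiction.
So Yusuf is a knight.
With that fixed, Carlos's statement is false, so Carlos is a knave.
With that fixed, Ravi's statement is false, so Ravi is a knave.
With that fixed, Ben's statement is true, so Ben is a knight.

Yusuf: knight, Ben: knight, Ravi: knave, Carlos: knave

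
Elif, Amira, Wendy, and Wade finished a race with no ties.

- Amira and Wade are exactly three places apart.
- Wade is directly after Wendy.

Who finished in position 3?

Wendy

With clue 1, Amira and Wade are ruled out for place 3.
With clues 1–2, Elif is ruled out for place 3.
So place 3 is Wendy.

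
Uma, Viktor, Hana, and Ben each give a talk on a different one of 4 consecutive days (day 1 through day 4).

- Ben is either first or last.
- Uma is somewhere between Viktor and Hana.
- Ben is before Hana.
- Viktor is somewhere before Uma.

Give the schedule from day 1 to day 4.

From clue 1: Ben is in {1,4}.
From clues 1–2: Uma is in {2,3}.
From clues 1–3: Ben → day 1, Uma → day 3.
From clues 1–4: Viktor → day 2, Hana → day 4.

Ben, Viktor, Uma, Hana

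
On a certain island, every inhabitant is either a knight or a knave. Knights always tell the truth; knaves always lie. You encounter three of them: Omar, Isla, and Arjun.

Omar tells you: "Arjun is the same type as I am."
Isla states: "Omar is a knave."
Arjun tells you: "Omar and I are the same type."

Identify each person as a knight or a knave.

Consider Omar. Suppose Omar is a knave.
Then whichever role Arjun has, Arjun's statement has the wrong truth value — contradiction.
So Omar is a knight.
With that fixed, Isla's statement is false, so Isla is a knave.
Consider Arjun. Suppose Arjun is a knave.
Then Omar's statement comes out false, contradicting Omar being a knight.
So Arjun is a knight.

Omar: knight, Isla: knave, Arjun: knight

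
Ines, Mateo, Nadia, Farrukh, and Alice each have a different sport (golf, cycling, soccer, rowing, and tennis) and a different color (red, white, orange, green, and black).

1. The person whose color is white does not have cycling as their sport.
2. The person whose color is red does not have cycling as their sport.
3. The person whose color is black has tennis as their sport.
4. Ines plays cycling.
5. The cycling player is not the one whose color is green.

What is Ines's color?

orange

With clues 1–4, black, red, and white are impossible for Ines's color.
With clues 1–5, green is impossible for Ines's color.
That leaves orange.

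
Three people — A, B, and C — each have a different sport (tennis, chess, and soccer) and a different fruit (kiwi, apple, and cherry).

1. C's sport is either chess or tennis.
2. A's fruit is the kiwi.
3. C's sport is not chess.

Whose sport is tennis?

With clues 1–3, A and B are impossible for the one with sport tennis.
That leaves C.

C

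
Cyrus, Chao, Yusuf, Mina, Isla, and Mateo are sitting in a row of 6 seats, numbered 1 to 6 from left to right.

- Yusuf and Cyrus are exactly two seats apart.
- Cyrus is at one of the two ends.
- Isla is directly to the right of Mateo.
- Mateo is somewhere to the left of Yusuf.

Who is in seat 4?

Yusuf

With clues 1–2, Cyrus is ruled out for seat 4.
With clues 1–3, Isla is ruled out for seat 4.
With clues 1–4, Chao, Mateo, and Mina are ruled out for seat 4.
So seat 4 is Yusuf.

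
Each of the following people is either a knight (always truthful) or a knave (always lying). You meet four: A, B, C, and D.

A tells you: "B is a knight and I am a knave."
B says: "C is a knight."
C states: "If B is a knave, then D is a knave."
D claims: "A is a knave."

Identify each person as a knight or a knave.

Consider A. Suppose A is a knight.
Then A's own statement would have to be true, but it can't be — contradiction.
So A is a knave.
With that fixed, D's statement is true, so D is a knight.
Consider B. Suppose B is a knight.
Then A's statement comes out true, contradicting A being a knave.
So B is a knave.
With that fixed, C's statement is false, so C is a knave.

A: knave, B: knave, C: knave, D: knight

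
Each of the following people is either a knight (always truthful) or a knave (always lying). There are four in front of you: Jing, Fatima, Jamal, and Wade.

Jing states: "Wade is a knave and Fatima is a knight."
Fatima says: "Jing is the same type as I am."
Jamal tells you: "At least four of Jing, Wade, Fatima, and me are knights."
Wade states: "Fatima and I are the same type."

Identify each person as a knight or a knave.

Consider Jing. Suppose Jing is a knave.
Then whichever role Fatima has, Fatima's statement has the wrong truth value — contradiction.
So Jing is a knight.
Consider Fatima. Suppose Fatima is a knave.
Then Jing's statement comes out false, contradicting Jing being a knight.
So Fatima is a knight.
Consider Jamal. Suppose Jamal is a knight.
Then no assignment of the remaining roles makes every statement match its speaker's type — contradiction.
So Jamal is a knave.
Consider Wade. Suppose Wade is a knight.
Then Jing's statement comes out false, contradicting Jing being a knight.
So Wade is a knave.

Jing: knight, Fatima: knight, Jamal: knave, Wade: knave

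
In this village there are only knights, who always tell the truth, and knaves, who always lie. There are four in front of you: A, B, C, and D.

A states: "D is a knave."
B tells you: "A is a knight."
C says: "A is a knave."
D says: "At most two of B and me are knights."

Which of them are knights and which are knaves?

Regardless of anyone's role, D's statement is true, so D is a knight.
With that fixed, A's statement is false, so A is a knave.
With that fixed, B's statement is false, so B is a knave.
With that fixed, C's statement is true, so C is a knight.

A: knave, B: knave, C: knight, D: knight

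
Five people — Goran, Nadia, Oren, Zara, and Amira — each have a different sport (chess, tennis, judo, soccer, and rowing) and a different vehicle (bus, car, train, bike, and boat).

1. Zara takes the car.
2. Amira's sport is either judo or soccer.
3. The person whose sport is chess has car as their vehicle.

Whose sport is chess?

Zara

With clues 1–2, Amira is impossible for the one with sport chess.
With clues 1–3, Goran, Nadia, and Oren are impossible for the one with sport chess.
That leaves Zara.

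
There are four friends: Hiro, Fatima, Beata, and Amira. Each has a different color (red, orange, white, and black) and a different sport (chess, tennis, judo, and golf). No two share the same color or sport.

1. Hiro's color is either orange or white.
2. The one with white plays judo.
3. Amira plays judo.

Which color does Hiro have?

Clue 1 rules out black and red for Hiro's color.
With clues 1–3, white is impossible for Hiro's color.
That leaves orange.

orange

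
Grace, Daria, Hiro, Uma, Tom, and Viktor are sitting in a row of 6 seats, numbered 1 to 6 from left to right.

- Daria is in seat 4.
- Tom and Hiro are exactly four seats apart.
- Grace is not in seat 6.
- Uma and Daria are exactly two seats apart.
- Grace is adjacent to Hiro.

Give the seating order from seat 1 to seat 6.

Hiro, Grace, Viktor, Daria, Tom, Uma

From clue 1: Daria → seat 4.
From clues 1–2: Hiro is in {1,2,5,6}.
From clues 1–3: Grace is in {1,2,3,5}.
From clues 1–4: Grace is in {2,3}.
From clues 1–5: Hiro → seat 1, Grace → seat 2, Viktor → seat 3, Tom → seat 5, Uma → seat 6.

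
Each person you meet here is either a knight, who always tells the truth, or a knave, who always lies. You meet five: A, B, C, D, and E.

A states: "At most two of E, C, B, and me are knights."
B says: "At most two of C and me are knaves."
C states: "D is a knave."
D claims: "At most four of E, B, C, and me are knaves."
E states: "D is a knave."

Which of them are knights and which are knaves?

Regardless of anyone's role, B's statement is true, so B is a knight.
With that fixed, D's statement is true, so D is a knight.
With that fixed, E's statement is false, so E is a knave.
With that fixed, C's statement is false, so C is a knave.
With that fixed, A's statement is true, so A is a knight.

A: knight, B: knight, C: knave, D: knight, E: knave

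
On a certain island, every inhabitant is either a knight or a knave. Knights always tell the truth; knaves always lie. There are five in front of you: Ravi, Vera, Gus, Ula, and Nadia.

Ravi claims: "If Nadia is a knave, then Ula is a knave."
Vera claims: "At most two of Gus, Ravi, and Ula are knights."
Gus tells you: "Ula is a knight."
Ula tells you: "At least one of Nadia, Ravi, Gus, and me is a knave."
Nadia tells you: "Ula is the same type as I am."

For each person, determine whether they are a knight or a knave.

Consider Ravi. Suppose Ravi is a knight.
Then no assignment of the remaining roles makes every statement match its speaker's type — contradiction.
So Ravi is a knave.
With that fixed, Vera's statement is true, so Vera is a knight.
With that fixed, Ula's statement is true, so Ula is a knight.
With that fixed, Gus's statement is true, so Gus is a knight.
Consider Nadia. Suppose Nadia is a knight.
Then Ravi's statement comes out true, contradicting Ravi being a knave.
So Nadia is a knave.

Ravi: knave, Vera: knight, Gus: knight, Ula: knight, Nadia: knave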